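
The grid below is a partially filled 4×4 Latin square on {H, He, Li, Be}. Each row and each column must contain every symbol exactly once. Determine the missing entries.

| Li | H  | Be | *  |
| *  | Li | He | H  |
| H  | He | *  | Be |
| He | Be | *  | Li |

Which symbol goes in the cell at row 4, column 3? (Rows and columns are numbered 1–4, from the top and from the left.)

H

(r1,c4) = He
(r2,c1) = Be
(r3,c3) = Li
(r4,c3) = H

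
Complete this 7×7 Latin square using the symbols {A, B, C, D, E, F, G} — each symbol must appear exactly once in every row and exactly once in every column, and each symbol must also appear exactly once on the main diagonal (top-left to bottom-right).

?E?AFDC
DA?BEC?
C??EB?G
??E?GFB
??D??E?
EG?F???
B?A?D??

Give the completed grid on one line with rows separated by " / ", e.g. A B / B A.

G E B A F D C / D A G B E C F / C D F E B A G / A C E D G F B / F B D G C E A / E G C F A B D / B F A C D G E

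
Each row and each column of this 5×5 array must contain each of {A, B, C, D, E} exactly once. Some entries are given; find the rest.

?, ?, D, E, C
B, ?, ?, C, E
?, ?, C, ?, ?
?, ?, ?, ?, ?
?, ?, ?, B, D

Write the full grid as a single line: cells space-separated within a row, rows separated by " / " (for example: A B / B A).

A B D E C / B D A C E / D E C A B / E C B D A / C A E B D

(r1,c1) = A
(r1,c2) = B
(r2,c3) = A
(r5,c3) = E
(r2,c2) = D
(r4,c3) = B
(r4,c5) = A
(r5,c1) = C
(r5,c2) = A
(r3,c2) = E
(r3,c5) = B
(r4,c2) = C
(r4,c4) = D
(r3,c1) = D
(r3,c4) = A
(r4,c1) = E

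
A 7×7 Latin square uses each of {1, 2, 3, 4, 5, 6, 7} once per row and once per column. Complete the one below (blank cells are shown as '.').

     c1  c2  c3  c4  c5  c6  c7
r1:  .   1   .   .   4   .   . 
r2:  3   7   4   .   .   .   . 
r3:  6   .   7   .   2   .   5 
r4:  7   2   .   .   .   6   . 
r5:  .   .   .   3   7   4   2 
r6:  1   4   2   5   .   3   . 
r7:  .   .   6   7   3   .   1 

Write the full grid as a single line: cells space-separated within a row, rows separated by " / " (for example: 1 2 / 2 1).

2 1 5 6 4 7 3 / 3 7 4 2 1 5 6 / 6 3 7 4 2 1 5 / 7 2 3 1 5 6 4 / 5 6 1 3 7 4 2 / 1 4 2 5 6 3 7 / 4 5 6 7 3 2 1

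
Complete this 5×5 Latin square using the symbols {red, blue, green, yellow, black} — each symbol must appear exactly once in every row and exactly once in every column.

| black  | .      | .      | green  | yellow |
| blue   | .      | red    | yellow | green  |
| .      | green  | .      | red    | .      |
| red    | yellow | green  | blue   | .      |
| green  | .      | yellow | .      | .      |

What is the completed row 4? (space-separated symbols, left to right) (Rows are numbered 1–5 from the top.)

red yellow green blue black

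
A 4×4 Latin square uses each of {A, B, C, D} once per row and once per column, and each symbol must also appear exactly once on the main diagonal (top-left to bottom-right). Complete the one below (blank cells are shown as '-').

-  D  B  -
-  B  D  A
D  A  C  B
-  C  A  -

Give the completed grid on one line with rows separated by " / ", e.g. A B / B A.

A D B C / C B D A / D A C B / B C A D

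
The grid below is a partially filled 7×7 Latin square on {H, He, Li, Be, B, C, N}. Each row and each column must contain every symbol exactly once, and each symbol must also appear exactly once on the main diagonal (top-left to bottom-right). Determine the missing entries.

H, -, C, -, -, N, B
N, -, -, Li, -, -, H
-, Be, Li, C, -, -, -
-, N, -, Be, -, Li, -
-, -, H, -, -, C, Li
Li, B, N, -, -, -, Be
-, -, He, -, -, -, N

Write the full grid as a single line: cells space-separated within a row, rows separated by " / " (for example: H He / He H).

H Li C He Be N B / N C Be Li He B H / B Be Li C N H He / He N B Be H Li C / Be He H N B C Li / Li B N H C He Be / C H He B Li Be N

(r1,c4): row 1 has {H,B,C,N}; column 4 has {Li,Be,C}, so it must be He.
(r3,c7): row 3 has {Li,Be,C}; column 7 has {H,Li,Be,B,N}, so it must be He.
(r4,c3): row 4 has {Li,Be,N}; column 3 has {H,He,Li,C,N}, so it must be B.
(r4,c7): row 4 has {Li,Be,B,N}; column 7 has {H,He,Li,Be,B,N}, so it must be C.
(r5,c2): row 5 has {H,Li,C}; column 2 has {Be,B,N}, so it must be He.
(r5,c5): row 5 has {H,He,Li,C}; column 5 is empty so far; the diagonal has {H,Li,Be,N}, so it must be B.
(r6,c4): row 6 has {Li,Be,B,N}; column 4 has {He,Li,Be,C}, so it must be H.
(r6,c6): row 6 has {H,Li,Be,B,N}; column 6 has {Li,C,N}; the diagonal has {H,Li,Be,B,N}, so it must be He.
(r7,c4): row 7 has {He,N}; column 4 has {H,He,Li,Be,C}, so it must be B.
(r1,c2): row 1 has {H,He,B,C,N}; column 2 has {He,Be,B,N}, so it must be Li.
(r1,c5): row 1 has {H,He,Li,B,C,N}; column 5 has {B}, so it must be Be.
(r2,c2): row 2 has {H,Li,N}; column 2 has {He,Li,Be,B,N}; the diagonal has {H,He,Li,Be,B,N}, so it must be C.
(r2,c3): row 2 has {H,Li,C,N}; column 3 has {H,He,Li,B,C,N}, so it must be Be.
(r2,c5): row 2 has {H,Li,Be,C,N}; column 5 has {Be,B}, so it must be He.
(r2,c6): row 2 has {H,He,Li,Be,C,N}; column 6 has {He,Li,C,N}, so it must be B.
(r3,c1): row 3 has {He,Li,Be,C}; column 1 has {H,Li,N}, so it must be B.
(r3,c6): row 3 has {He,Li,Be,B,C}; column 6 has {He,Li,B,C,N}, so it must be H.
(r4,c1): row 4 has {Li,Be,B,C,N}; column 1 has {H,Li,B,N}, so it must be He.
(r4,c5): row 4 has {He,Li,Be,B,C,N}; column 5 has {He,Be,B}, so it must be H.
(r5,c1): row 5 has {H,He,Li,B,C}; column 1 has {H,He,Li,B,N}, so it must be Be.
(r5,c4): row 5 has {H,He,Li,Be,B,C}; column 4 has {H,He,Li,Be,B,C}, so it must be N.
(r6,c5): row 6 has {H,He,Li,Be,B,N}; column 5 has {H,He,Be,B}, so it must be C.
(r7,c1): row 7 has {He,B,N}; column 1 has {H,He,Li,Be,B,N}, so it must be C.
(r7,c2): row 7 has {He,B,C,N}; column 2 has {He,Li,Be,B,C,N}, so it must be H.
(r7,c5): row 7 has {H,He,B,C,N}; column 5 has {H,He,Be,B,C}, so it must be Li.
(r7,c6): row 7 has {H,He,Li,B,C,N}; column 6 has {H,He,Li,B,C,N}, so it must be Be.
(r3,c5): row 3 has {H,He,Li,Be,B,C}; column 5 has {H,He,Li,Be,B,C}, so it must be N.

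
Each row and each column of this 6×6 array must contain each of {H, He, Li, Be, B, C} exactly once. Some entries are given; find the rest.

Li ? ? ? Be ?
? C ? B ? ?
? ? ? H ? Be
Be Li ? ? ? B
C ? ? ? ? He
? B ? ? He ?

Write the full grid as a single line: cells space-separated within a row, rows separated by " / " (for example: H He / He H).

Li H B He Be C / He C Be B Li H / B He Li H C Be / Be Li He C H B / C Be H Li B He / H B C Be He Li

(r3,c2): row 3 has {H,Be}; column 2 has {Li,B,C}, so it must be He.
(r6,c1): row 6 has {He,B}; column 1 has {Li,Be,C}, so it must be H.
(r1,c2): row 1 has {Li,Be}; column 2 has {He,Li,B,C}, so it must be H.
(r1,c6): row 1 has {H,Li,Be}; column 6 has {He,Be,B}, so it must be C.
(r2,c1): row 2 has {B,C}; column 1 has {H,Li,Be,C}, so it must be He.
(r3,c1): row 3 has {H,He,Be}; column 1 has {H,He,Li,Be,C}, so it must be B.
(r5,c2): row 5 has {He,C}; column 2 has {H,He,Li,B,C}, so it must be Be.
(r5,c4): row 5 has {He,Be,C}; column 4 has {H,B}, so it must be Li.
(r6,c6): row 6 has {H,He,B}; column 6 has {He,Be,B,C}, so it must be Li.
(r1,c4): row 1 has {H,Li,Be,C}; column 4 has {H,Li,B}, so it must be He.
(r2,c6): row 2 has {He,B,C}; column 6 has {He,Li,Be,B,C}, so it must be H.
(r4,c4): row 4 has {Li,Be,B}; column 4 has {H,He,Li,B}, so it must be C.
(r4,c5): row 4 has {Li,Be,B,C}; column 5 has {He,Be}, so it must be H.
(r5,c5): row 5 has {He,Li,Be,C}; column 5 has {H,He,Be}, so it must be B.
(r6,c4): row 6 has {H,He,Li,B}; column 4 has {H,He,Li,B,C}, so it must be Be.
(r1,c3): row 1 has {H,He,Li,Be,C}; column 3 is empty so far, so it must be B.
(r2,c5): row 2 has {H,He,B,C}; column 5 has {H,He,Be,B}, so it must be Li.
(r3,c5): row 3 has {H,He,Be,B}; column 5 has {H,He,Li,Be,B}, so it must be C.
(r4,c3): row 4 has {H,Li,Be,B,C}; column 3 has {B}, so it must be He.
(r5,c3): row 5 has {He,Li,Be,B,C}; column 3 has {He,B}, so it must be H.
(r6,c3): row 6 has {H,He,Li,Be,B}; column 3 has {H,He,B}, so it must be C.
(r2,c3): row 2 has {H,He,Li,B,C}; column 3 has {H,He,B,C}, so it must be Be.
(r3,c3): row 3 has {H,He,Be,B,C}; column 3 has {H,He,Be,B,C}, so it must be Li.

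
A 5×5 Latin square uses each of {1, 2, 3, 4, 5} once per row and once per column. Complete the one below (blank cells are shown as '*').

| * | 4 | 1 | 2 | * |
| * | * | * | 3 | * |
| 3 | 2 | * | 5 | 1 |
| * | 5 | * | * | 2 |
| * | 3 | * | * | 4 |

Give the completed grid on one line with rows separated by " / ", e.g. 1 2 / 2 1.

5 4 1 2 3 / 4 1 2 3 5 / 3 2 4 5 1 / 1 5 3 4 2 / 2 3 5 1 4

row 1 has {1,2,4}; column 1 has {3} — only 5 is left for (r1,c1).
row 1 has {1,2,4,5}; column 5 has {1,2,4} — only 3 is left for (r1,c5).
row 2 has {3}; column 2 has {2,3,4,5} — only 1 is left for (r2,c2).
row 2 has {1,3}; column 5 has {1,2,3,4} — only 5 is left for (r2,c5).
row 3 has {1,2,3,5}; column 3 has {1} — only 4 is left for (r3,c3).
row 4 has {2,5}; column 3 has {1,4} — only 3 is left for (r4,c3).
row 5 has {3,4}; column 4 has {2,3,5} — only 1 is left for (r5,c4).
row 2 has {1,3,5}; column 3 has {1,3,4} — only 2 is left for (r2,c3).
row 4 has {2,3,5}; column 4 has {1,2,3,5} — only 4 is left for (r4,c4).
row 5 has {1,3,4}; column 1 has {3,5} — only 2 is left for (r5,c1).
row 5 has {1,2,3,4}; column 3 has {1,2,3,4} — only 5 is left for (r5,c3).
row 2 has {1,2,3,5}; column 1 has {2,3,5} — only 4 is left for (r2,c1).
row 4 has {2,3,4,5}; column 1 has {2,3,4,5} — only 1 is left for (r4,c1).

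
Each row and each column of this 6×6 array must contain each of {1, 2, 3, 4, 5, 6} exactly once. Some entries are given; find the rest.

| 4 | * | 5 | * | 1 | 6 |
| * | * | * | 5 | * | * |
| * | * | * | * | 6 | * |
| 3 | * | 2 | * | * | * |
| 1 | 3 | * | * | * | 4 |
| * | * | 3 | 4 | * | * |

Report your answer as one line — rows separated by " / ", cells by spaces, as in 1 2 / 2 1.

4 2 5 3 1 6 / 6 4 1 5 3 2 / 2 5 4 1 6 3 / 3 1 2 6 4 5 / 1 3 6 2 5 4 / 5 6 3 4 2 1

row 1 has {1,4,5,6}; column 2 has {3} — only 2 is left for (r1,c2).
row 1 has {1,2,4,5,6}; column 4 has {4,5} — only 3 is left for (r1,c4).
row 5 has {1,3,4}; column 3 has {2,3,5} — only 6 is left for (r5,c3).
row 5 has {1,3,4,6}; column 4 has {3,4,5} — only 2 is left for (r5,c4).
row 5 has {1,2,3,4,6}; column 5 has {1,6} — only 5 is left for (r5,c5).
row 6 has {3,4}; column 5 has {1,5,6} — only 2 is left for (r6,c5).
row 3 has {6}; column 4 has {2,3,4,5} — only 1 is left for (r3,c4).
row 4 has {2,3}; column 4 has {1,2,3,4,5} — only 6 is left for (r4,c4).
row 4 has {2,3,6}; column 5 has {1,2,5,6} — only 4 is left for (r4,c5).
row 2 has {5}; column 5 has {1,2,4,5,6} — only 3 is left for (r2,c5).
row 3 has {1,6}; column 3 has {2,3,5,6} — only 4 is left for (r3,c3).
row 2 has {3,5}; column 3 has {2,3,4,5,6} — only 1 is left for (r2,c3).
row 2 has {1,3,5}; column 6 has {4,6} — only 2 is left for (r2,c6).
row 3 has {1,4,6}; column 2 has {2,3} — only 5 is left for (r3,c2).
row 3 has {1,4,5,6}; column 6 has {2,4,6} — only 3 is left for (r3,c6).
row 4 has {2,3,4,6}; column 2 has {2,3,5} — only 1 is left for (r4,c2).
row 4 has {1,2,3,4,6}; column 6 has {2,3,4,6} — only 5 is left for (r4,c6).
row 6 has {2,3,4}; column 2 has {1,2,3,5} — only 6 is left for (r6,c2).
row 6 has {2,3,4,6}; column 6 has {2,3,4,5,6} — only 1 is left for (r6,c6).
row 2 has {1,2,3,5}; column 1 has {1,3,4} — only 6 is left for (r2,c1).
row 2 has {1,2,3,5,6}; column 2 has {1,2,3,5,6} — only 4 is left for (r2,c2).
row 3 has {1,3,4,5,6}; column 1 has {1,3,4,6} — only 2 is left for (r3,c1).
row 6 has {1,2,3,4,6}; column 1 has {1,2,3,4,6} — only 5 is left for (r6,c1).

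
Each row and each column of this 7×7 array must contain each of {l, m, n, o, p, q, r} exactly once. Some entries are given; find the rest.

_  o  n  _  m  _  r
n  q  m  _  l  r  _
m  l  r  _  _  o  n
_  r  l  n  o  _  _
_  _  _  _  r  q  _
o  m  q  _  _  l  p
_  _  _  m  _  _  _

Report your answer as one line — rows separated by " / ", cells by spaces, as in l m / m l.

At row 1, column 6: row 1 has {m,n,o,r}; column 6 has {l,o,q,r}; that leaves p.
At row 2, column 7: row 2 has {l,m,n,q,r}; column 7 has {n,p,r}; that leaves o.
At row 4, column 6: row 4 has {l,n,o,r}; column 6 has {l,o,p,q,r}; that leaves m.
At row 4, column 7: row 4 has {l,m,n,o,r}; column 7 has {n,o,p,r}; that leaves q.
At row 6, column 4: row 6 has {l,m,o,p,q}; column 4 has {m,n}; that leaves r.
At row 6, column 5: row 6 has {l,m,o,p,q,r}; column 5 has {l,m,o,r}; that leaves n.
At row 7, column 6: row 7 has {m}; column 6 has {l,m,o,p,q,r}; that leaves n.
At row 7, column 7: row 7 has {m,n}; column 7 has {n,o,p,q,r}; that leaves l.
At row 2, column 4: row 2 has {l,m,n,o,q,r}; column 4 has {m,n,r}; that leaves p.
At row 3, column 4: row 3 has {l,m,n,o,r}; column 4 has {m,n,p,r}; that leaves q.
At row 3, column 5: row 3 has {l,m,n,o,q,r}; column 5 has {l,m,n,o,r}; that leaves p.
At row 4, column 1: row 4 has {l,m,n,o,q,r}; column 1 has {m,n,o}; that leaves p.
At row 5, column 1: row 5 has {q,r}; column 1 has {m,n,o,p}; that leaves l.
At row 5, column 4: row 5 has {l,q,r}; column 4 has {m,n,p,q,r}; that leaves o.
At row 5, column 7: row 5 has {l,o,q,r}; column 7 has {l,n,o,p,q,r}; that leaves m.
At row 7, column 2: row 7 has {l,m,n}; column 2 has {l,m,o,q,r}; that leaves p.
At row 7, column 3: row 7 has {l,m,n,p}; column 3 has {l,m,n,q,r}; that leaves o.
At row 7, column 5: row 7 has {l,m,n,o,p}; column 5 has {l,m,n,o,p,r}; that leaves q.
At row 1, column 1: row 1 has {m,n,o,p,r}; column 1 has {l,m,n,o,p}; that leaves q.
At row 1, column 4: row 1 has {m,n,o,p,q,r}; column 4 has {m,n,o,p,q,r}; that leaves l.
At row 5, column 2: row 5 has {l,m,o,q,r}; column 2 has {l,m,o,p,q,r}; that leaves n.
At row 5, column 3: row 5 has {l,m,n,o,q,r}; column 3 has {l,m,n,o,q,r}; that leaves p.
At row 7, column 1: row 7 has {l,m,n,o,p,q}; column 1 has {l,m,n,o,p,q}; that leaves r.

q o n l m p r / n q m p l r o / m l r q p o n / p r l n o m q / l n p o r q m / o m q r n l p / r p o m q n l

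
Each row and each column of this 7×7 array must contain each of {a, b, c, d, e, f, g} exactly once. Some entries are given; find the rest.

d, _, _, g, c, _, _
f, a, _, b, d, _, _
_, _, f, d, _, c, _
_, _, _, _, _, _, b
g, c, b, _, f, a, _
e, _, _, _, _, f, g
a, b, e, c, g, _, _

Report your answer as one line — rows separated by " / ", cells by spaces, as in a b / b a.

d f a g c b e / f a g b d e c / b g f d e c a / c e d f a g b / g c b e f a d / e d c a b f g / a b e c g d f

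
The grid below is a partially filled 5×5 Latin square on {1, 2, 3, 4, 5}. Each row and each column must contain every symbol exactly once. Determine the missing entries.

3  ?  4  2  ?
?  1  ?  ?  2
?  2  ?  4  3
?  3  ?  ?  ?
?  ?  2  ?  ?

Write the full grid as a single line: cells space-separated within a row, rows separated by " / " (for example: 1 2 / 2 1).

row 1 has {2,3,4}; column 2 has {1,2,3} — only 5 is left for (r1,c2).
row 1 has {2,3,4,5}; column 5 has {2,3} — only 1 is left for (r1,c5).
row 5 has {2}; column 2 has {1,2,3,5} — only 4 is left for (r5,c2).
row 5 has {2,4}; column 5 has {1,2,3} — only 5 is left for (r5,c5).
row 4 has {3}; column 5 has {1,2,3,5} — only 4 is left for (r4,c5).
row 5 has {2,4,5}; column 1 has {3} — only 1 is left for (r5,c1).
row 5 has {1,2,4,5}; column 4 has {2,4} — only 3 is left for (r5,c4).
row 2 has {1,2}; column 4 has {2,3,4} — only 5 is left for (r2,c4).
row 3 has {2,3,4}; column 1 has {1,3} — only 5 is left for (r3,c1).
row 3 has {2,3,4,5}; column 3 has {2,4} — only 1 is left for (r3,c3).
row 4 has {3,4}; column 1 has {1,3,5} — only 2 is left for (r4,c1).
row 4 has {2,3,4}; column 3 has {1,2,4} — only 5 is left for (r4,c3).
row 4 has {2,3,4,5}; column 4 has {2,3,4,5} — only 1 is left for (r4,c4).
row 2 has {1,2,5}; column 1 has {1,2,3,5} — only 4 is left for (r2,c1).
row 2 has {1,2,4,5}; column 3 has {1,2,4,5} — only 3 is left for (r2,c3).

3 5 4 2 1 / 4 1 3 5 2 / 5 2 1 4 3 / 2 3 5 1 4 / 1 4 2 3 5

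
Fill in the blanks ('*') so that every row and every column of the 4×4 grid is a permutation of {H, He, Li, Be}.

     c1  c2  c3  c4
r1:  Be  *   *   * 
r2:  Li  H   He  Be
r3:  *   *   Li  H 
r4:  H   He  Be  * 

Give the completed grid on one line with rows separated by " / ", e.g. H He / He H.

Cell (r1,c2): row 1 has {Be}; column 2 has {H,He} → Li.
Cell (r1,c3): row 1 has {Li,Be}; column 3 has {He,Li,Be} → H.
Cell (r1,c4): row 1 has {H,Li,Be}; column 4 has {H,Be} → He.
Cell (r3,c1): row 3 has {H,Li}; column 1 has {H,Li,Be} → He.
Cell (r3,c2): row 3 has {H,He,Li}; column 2 has {H,He,Li} → Be.
Cell (r4,c4): row 4 has {H,He,Be}; column 4 has {H,He,Be} → Li.

Be Li H He / Li H He Be / He Be Li H / H He Be Li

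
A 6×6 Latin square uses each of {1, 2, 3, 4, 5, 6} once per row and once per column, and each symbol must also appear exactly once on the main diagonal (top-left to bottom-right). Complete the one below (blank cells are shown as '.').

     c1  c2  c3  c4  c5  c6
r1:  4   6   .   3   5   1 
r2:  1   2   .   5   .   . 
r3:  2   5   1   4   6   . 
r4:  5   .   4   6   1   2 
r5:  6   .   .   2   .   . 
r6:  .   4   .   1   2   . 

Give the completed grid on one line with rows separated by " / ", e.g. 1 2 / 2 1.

(r1,c3) = 2
(r3,c6) = 3
(r4,c2) = 3
(r5,c2) = 1
(r5,c5) = 3
(r6,c1) = 3
(r6,c6) = 5
(r2,c5) = 4
(r2,c6) = 6
(r5,c3) = 5
(r5,c6) = 4
(r6,c3) = 6
(r2,c3) = 3

4 6 2 3 5 1 / 1 2 3 5 4 6 / 2 5 1 4 6 3 / 5 3 4 6 1 2 / 6 1 5 2 3 4 / 3 4 6 1 2 5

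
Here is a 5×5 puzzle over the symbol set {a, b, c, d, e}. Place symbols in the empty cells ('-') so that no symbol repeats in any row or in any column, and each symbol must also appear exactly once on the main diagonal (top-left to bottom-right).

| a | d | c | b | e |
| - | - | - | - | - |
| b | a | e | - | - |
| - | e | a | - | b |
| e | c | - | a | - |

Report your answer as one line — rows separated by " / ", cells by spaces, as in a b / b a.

row 2 is empty so far; column 2 has {a,c,d,e}; the diagonal has {a,e} — only b is left for (r2,c2).
row 2 has {b}; column 3 has {a,c,e} — only d is left for (r2,c3).
row 5 has {a,c,e}; column 3 has {a,c,d,e} — only b is left for (r5,c3).
row 5 has {a,b,c,e}; column 5 has {b,e}; the diagonal has {a,b,e} — only d is left for (r5,c5).
row 2 has {b,d}; column 1 has {a,b,e} — only c is left for (r2,c1).
row 2 has {b,c,d}; column 4 has {a,b} — only e is left for (r2,c4).
row 2 has {b,c,d,e}; column 5 has {b,d,e} — only a is left for (r2,c5).
row 3 has {a,b,e}; column 5 has {a,b,d,e} — only c is left for (r3,c5).
row 4 has {a,b,e}; column 1 has {a,b,c,e} — only d is left for (r4,c1).
row 4 has {a,b,d,e}; column 4 has {a,b,e}; the diagonal has {a,b,d,e} — only c is left for (r4,c4).
row 3 has {a,b,c,e}; column 4 has {a,b,c,e} — only d is left for (r3,c4).

a d c b e / c b d e a / b a e d c / d e a c b / e c b a d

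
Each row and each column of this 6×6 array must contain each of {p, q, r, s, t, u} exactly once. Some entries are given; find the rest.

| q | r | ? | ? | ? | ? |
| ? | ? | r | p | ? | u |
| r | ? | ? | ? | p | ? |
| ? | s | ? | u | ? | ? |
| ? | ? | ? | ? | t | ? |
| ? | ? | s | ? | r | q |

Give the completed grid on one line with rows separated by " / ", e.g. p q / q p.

q r p s u t / t q r p s u / r t u q p s / p s t u q r / s u q r t p / u p s t r q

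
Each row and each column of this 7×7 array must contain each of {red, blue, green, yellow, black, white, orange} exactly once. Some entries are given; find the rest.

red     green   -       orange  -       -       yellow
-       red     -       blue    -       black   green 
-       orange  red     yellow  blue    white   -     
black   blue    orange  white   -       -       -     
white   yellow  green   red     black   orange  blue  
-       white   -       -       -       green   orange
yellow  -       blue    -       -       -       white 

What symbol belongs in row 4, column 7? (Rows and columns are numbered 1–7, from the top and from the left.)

red

Cell (r1,c5): row 1 has {red,green,yellow,orange}; column 5 has {blue,black} → white.
Cell (r1,c6): row 1 has {red,green,yellow,white,orange}; column 6 has {green,black,white,orange} → blue.
Cell (r2,c1): row 2 has {red,blue,green,black}; column 1 has {red,yellow,black,white} → orange.
Cell (r2,c5): row 2 has {red,blue,green,black,orange}; column 5 has {blue,black,white} → yellow.
Cell (r3,c1): row 3 has {red,blue,yellow,white,orange}; column 1 has {red,yellow,black,white,orange} → green.
Cell (r3,c7): row 3 has {red,blue,green,yellow,white,orange}; column 7 has {blue,green,yellow,white,orange} → black.
Cell (r4,c7): row 4 has {blue,black,white,orange}; column 7 has {blue,green,yellow,black,white,orange} → red.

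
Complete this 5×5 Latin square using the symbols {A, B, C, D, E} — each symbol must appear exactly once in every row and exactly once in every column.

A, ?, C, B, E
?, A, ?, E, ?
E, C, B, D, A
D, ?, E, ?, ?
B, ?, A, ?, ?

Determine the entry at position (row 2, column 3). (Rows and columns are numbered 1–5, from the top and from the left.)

Cell (r1,c2): row 1 has {A,B,C,E}; column 2 has {A,C} → D.
Cell (r2,c1): row 2 has {A,E}; column 1 has {A,B,D,E} → C.
Cell (r2,c3): row 2 has {A,C,E}; column 3 has {A,B,C,E} → D.

D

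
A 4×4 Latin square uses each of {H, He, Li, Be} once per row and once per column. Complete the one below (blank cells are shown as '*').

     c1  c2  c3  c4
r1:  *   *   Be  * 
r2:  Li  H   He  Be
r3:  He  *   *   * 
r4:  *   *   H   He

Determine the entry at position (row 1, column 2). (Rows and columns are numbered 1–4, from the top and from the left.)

He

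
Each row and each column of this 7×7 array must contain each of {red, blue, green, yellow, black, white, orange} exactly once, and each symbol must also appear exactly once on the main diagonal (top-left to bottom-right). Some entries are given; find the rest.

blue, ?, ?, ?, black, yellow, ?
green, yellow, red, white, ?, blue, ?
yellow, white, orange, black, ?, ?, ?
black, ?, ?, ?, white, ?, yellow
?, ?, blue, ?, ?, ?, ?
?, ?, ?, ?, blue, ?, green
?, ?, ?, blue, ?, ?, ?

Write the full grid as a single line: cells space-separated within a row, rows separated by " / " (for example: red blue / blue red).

blue orange white green black yellow red / green yellow red white orange blue black / yellow white orange black red green blue / black blue green red white orange yellow / red black blue yellow green white orange / white red yellow orange blue black green / orange green black blue yellow red white

At row 2, column 5: row 2 has {red,blue,green,yellow,white}; column 5 has {blue,black,white}; that leaves orange.
At row 2, column 7: row 2 has {red,blue,green,yellow,white,orange}; column 7 has {green,yellow}; that leaves black.
At row 4, column 3: row 4 has {yellow,black,white}; column 3 has {red,blue,orange}; that leaves green.
At row 4, column 4: row 4 has {green,yellow,black,white}; column 4 has {blue,black,white}; the diagonal has {blue,yellow,orange}; that leaves red.
At row 4, column 6: row 4 has {red,green,yellow,black,white}; column 6 has {blue,yellow}; that leaves orange.
At row 5, column 5: row 5 has {blue}; column 5 has {blue,black,white,orange}; the diagonal has {red,blue,yellow,orange}; that leaves green.
At row 7, column 7: row 7 has {blue}; column 7 has {green,yellow,black}; the diagonal has {red,blue,green,yellow,orange}; that leaves white.
At row 1, column 3: row 1 has {blue,yellow,black}; column 3 has {red,blue,green,orange}; that leaves white.
At row 3, column 5: row 3 has {yellow,black,white,orange}; column 5 has {blue,green,black,white,orange}; that leaves red.
At row 3, column 6: row 3 has {red,yellow,black,white,orange}; column 6 has {blue,yellow,orange}; that leaves green.
At row 3, column 7: row 3 has {red,green,yellow,black,white,orange}; column 7 has {green,yellow,black,white}; that leaves blue.
At row 4, column 2: row 4 has {red,green,yellow,black,white,orange}; column 2 has {yellow,white}; that leaves blue.
At row 6, column 6: row 6 has {blue,green}; column 6 has {blue,green,yellow,orange}; the diagonal has {red,blue,green,yellow,white,orange}; that leaves black.
At row 7, column 5: row 7 has {blue,white}; column 5 has {red,blue,green,black,white,orange}; that leaves yellow.
At row 7, column 6: row 7 has {blue,yellow,white}; column 6 has {blue,green,yellow,black,orange}; that leaves red.
At row 5, column 6: row 5 has {blue,green}; column 6 has {red,blue,green,yellow,black,orange}; that leaves white.
At row 6, column 3: row 6 has {blue,green,black}; column 3 has {red,blue,green,white,orange}; that leaves yellow.
At row 6, column 4: row 6 has {blue,green,yellow,black}; column 4 has {red,blue,black,white}; that leaves orange.
At row 7, column 1: row 7 has {red,blue,yellow,white}; column 1 has {blue,green,yellow,black}; that leaves orange.
At row 7, column 3: row 7 has {red,blue,yellow,white,orange}; column 3 has {red,blue,green,yellow,white,orange}; that leaves black.
At row 1, column 4: row 1 has {blue,yellow,black,white}; column 4 has {red,blue,black,white,orange}; that leaves green.
At row 5, column 1: row 5 has {blue,green,white}; column 1 has {blue,green,yellow,black,orange}; that leaves red.
At row 5, column 4: row 5 has {red,blue,green,white}; column 4 has {red,blue,green,black,white,orange}; that leaves yellow.
At row 5, column 7: row 5 has {red,blue,green,yellow,white}; column 7 has {blue,green,yellow,black,white}; that leaves orange.
At row 6, column 1: row 6 has {blue,green,yellow,black,orange}; column 1 has {red,blue,green,yellow,black,orange}; that leaves white.
At row 6, column 2: row 6 has {blue,green,yellow,black,white,orange}; column 2 has {blue,yellow,white}; that leaves red.
At row 7, column 2: row 7 has {red,blue,yellow,black,white,orange}; column 2 has {red,blue,yellow,white}; that leaves green.
At row 1, column 2: row 1 has {blue,green,yellow,black,white}; column 2 has {red,blue,green,yellow,white}; that leaves orange.
At row 1, column 7: row 1 has {blue,green,yellow,black,white,orange}; column 7 has {blue,green,yellow,black,white,orange}; that leaves red.
At row 5, column 2: row 5 has {red,blue,green,yellow,white,orange}; column 2 has {red,blue,green,yellow,white,orange}; that leaves black.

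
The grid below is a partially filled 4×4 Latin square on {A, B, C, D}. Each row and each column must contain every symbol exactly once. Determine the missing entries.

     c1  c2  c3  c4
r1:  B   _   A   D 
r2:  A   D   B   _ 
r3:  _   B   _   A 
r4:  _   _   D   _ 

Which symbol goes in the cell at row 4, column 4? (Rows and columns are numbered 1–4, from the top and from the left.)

B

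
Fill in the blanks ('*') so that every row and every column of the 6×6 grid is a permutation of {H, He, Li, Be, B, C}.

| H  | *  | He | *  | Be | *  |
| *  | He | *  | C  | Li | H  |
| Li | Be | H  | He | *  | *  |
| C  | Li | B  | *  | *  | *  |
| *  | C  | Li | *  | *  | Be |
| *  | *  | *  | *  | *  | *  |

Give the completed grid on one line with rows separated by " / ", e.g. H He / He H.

(r1,c2) = B
(r1,c4) = Li
(r1,c6) = C
(r2,c3) = Be
(r3,c6) = B
(r4,c6) = He
(r6,c2) = H
(r6,c3) = C
(r6,c6) = Li
(r2,c1) = B
(r3,c5) = C
(r4,c5) = H
(r5,c1) = He
(r5,c5) = B
(r6,c1) = Be
(r6,c4) = B
(r6,c5) = He
(r4,c4) = Be
(r5,c4) = H

H B He Li Be C / B He Be C Li H / Li Be H He C B / C Li B Be H He / He C Li H B Be / Be H C B He Li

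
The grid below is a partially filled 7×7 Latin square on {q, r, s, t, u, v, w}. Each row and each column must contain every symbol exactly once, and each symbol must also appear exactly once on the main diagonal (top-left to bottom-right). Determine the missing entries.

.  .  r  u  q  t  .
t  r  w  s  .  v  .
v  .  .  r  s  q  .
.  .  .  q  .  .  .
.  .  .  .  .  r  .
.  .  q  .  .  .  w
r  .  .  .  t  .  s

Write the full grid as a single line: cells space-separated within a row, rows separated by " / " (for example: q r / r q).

w s r u q t v / t r w s u v q / v w t r s q u / u t v q w s r / q u s w v r t / s v q t r u w / r q u v t w s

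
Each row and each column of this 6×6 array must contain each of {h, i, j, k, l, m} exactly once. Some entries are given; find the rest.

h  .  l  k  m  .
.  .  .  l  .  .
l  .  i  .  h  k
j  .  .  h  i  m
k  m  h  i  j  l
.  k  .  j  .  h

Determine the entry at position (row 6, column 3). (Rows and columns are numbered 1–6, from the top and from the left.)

m

row 2 has {l}; column 5 has {h,i,j,m} — only k is left for (r2,c5).
row 3 has {h,i,k,l}; column 2 has {k,m} — only j is left for (r3,c2).
row 3 has {h,i,j,k,l}; column 4 has {h,i,j,k,l} — only m is left for (r3,c4).
row 4 has {h,i,j,m}; column 2 has {j,k,m} — only l is left for (r4,c2).
row 4 has {h,i,j,l,m}; column 3 has {h,i,l} — only k is left for (r4,c3).
row 6 has {h,j,k}; column 3 has {h,i,k,l} — only m is left for (r6,c3).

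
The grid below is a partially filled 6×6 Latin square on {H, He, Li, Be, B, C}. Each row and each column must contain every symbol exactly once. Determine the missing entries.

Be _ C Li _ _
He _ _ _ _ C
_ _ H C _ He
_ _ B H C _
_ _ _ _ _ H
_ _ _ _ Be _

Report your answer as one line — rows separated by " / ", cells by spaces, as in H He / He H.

Be H C Li He B / He B Li Be H C / B Be H C Li He / Li He B H C Be / C Li Be He B H / H C He B Be Li

At row 1, column 6: row 1 has {Li,Be,C}; column 6 has {H,He,C}; that leaves B.
At row 4, column 1: row 4 has {H,B,C}; column 1 has {He,Be}; that leaves Li.
At row 4, column 6: row 4 has {H,Li,B,C}; column 6 has {H,He,B,C}; that leaves Be.
At row 6, column 6: row 6 has {Be}; column 6 has {H,He,Be,B,C}; that leaves Li.
At row 3, column 1: row 3 has {H,He,C}; column 1 has {He,Li,Be}; that leaves B.
At row 3, column 5: row 3 has {H,He,B,C}; column 5 has {Be,C}; that leaves Li.
At row 4, column 2: row 4 has {H,Li,Be,B,C}; column 2 is empty so far; that leaves He.
At row 5, column 1: row 5 has {H}; column 1 has {He,Li,Be,B}; that leaves C.
At row 6, column 1: row 6 has {Li,Be}; column 1 has {He,Li,Be,B,C}; that leaves H.
At row 6, column 3: row 6 has {H,Li,Be}; column 3 has {H,B,C}; that leaves He.
At row 6, column 4: row 6 has {H,He,Li,Be}; column 4 has {H,Li,C}; that leaves B.
At row 1, column 2: row 1 has {Li,Be,B,C}; column 2 has {He}; that leaves H.
At row 1, column 5: row 1 has {H,Li,Be,B,C}; column 5 has {Li,Be,C}; that leaves He.
At row 2, column 4: row 2 has {He,C}; column 4 has {H,Li,B,C}; that leaves Be.
At row 3, column 2: row 3 has {H,He,Li,B,C}; column 2 has {H,He}; that leaves Be.
At row 5, column 4: row 5 has {H,C}; column 4 has {H,Li,Be,B,C}; that leaves He.
At row 5, column 5: row 5 has {H,He,C}; column 5 has {He,Li,Be,C}; that leaves B.
At row 6, column 2: row 6 has {H,He,Li,Be,B}; column 2 has {H,He,Be}; that leaves C.
At row 2, column 3: row 2 has {He,Be,C}; column 3 has {H,He,B,C}; that leaves Li.
At row 2, column 5: row 2 has {He,Li,Be,C}; column 5 has {He,Li,Be,B,C}; that leaves H.
At row 5, column 2: row 5 has {H,He,B,C}; column 2 has {H,He,Be,C}; that leaves Li.
At row 5, column 3: row 5 has {H,He,Li,B,C}; column 3 has {H,He,Li,B,C}; that leaves Be.
At row 2, column 2: row 2 has {H,He,Li,Be,C}; column 2 has {H,He,Li,Be,C}; that leaves B.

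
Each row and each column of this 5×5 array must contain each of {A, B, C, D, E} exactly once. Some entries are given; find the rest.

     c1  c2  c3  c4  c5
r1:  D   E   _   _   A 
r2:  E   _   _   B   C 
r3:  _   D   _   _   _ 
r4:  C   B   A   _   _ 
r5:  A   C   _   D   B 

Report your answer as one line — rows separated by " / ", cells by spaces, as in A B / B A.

(r1,c4) = C
(r2,c2) = A
(r2,c3) = D
(r3,c1) = B
(r3,c5) = E
(r4,c4) = E
(r4,c5) = D
(r5,c3) = E
(r1,c3) = B
(r3,c3) = C
(r3,c4) = A

D E B C A / E A D B C / B D C A E / C B A E D / A C E D B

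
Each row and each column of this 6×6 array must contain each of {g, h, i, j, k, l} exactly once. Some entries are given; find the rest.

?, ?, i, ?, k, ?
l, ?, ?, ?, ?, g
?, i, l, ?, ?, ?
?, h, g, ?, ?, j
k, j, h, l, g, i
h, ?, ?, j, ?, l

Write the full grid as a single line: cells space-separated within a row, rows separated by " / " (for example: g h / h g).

j l i g k h / l k j i h g / g i l h j k / i h g k l j / k j h l g i / h g k j i l

row 1 has {i,k}; column 6 has {g,i,j,l} — only h is left for (r1,c6).
row 2 has {g,l}; column 2 has {h,i,j} — only k is left for (r2,c2).
row 2 has {g,k,l}; column 3 has {g,h,i,l} — only j is left for (r2,c3).
row 3 has {i,l}; column 6 has {g,h,i,j,l} — only k is left for (r3,c6).
row 4 has {g,h,j}; column 1 has {h,k,l} — only i is left for (r4,c1).
row 4 has {g,h,i,j}; column 4 has {j,l} — only k is left for (r4,c4).
row 4 has {g,h,i,j,k}; column 5 has {g,k} — only l is left for (r4,c5).
row 6 has {h,j,l}; column 2 has {h,i,j,k} — only g is left for (r6,c2).
row 6 has {g,h,j,l}; column 3 has {g,h,i,j,l} — only k is left for (r6,c3).
row 6 has {g,h,j,k,l}; column 5 has {g,k,l} — only i is left for (r6,c5).
row 1 has {h,i,k}; column 2 has {g,h,i,j,k} — only l is left for (r1,c2).
row 1 has {h,i,k,l}; column 4 has {j,k,l} — only g is left for (r1,c4).
row 2 has {g,j,k,l}; column 5 has {g,i,k,l} — only h is left for (r2,c5).
row 3 has {i,k,l}; column 4 has {g,j,k,l} — only h is left for (r3,c4).
row 3 has {h,i,k,l}; column 5 has {g,h,i,k,l} — only j is left for (r3,c5).
row 1 has {g,h,i,k,l}; column 1 has {h,i,k,l} — only j is left for (r1,c1).
row 2 has {g,h,j,k,l}; column 4 has {g,h,j,k,l} — only i is left for (r2,c4).
row 3 has {h,i,j,k,l}; column 1 has {h,i,j,k,l} — only g is left for (r3,c1).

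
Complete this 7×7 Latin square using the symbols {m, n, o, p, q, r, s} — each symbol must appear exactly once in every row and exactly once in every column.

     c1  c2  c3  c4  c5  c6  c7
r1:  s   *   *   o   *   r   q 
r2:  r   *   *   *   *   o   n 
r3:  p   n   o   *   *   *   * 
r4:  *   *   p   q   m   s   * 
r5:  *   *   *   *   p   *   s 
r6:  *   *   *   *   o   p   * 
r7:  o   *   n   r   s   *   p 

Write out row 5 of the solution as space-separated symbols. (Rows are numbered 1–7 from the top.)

q o r m p n s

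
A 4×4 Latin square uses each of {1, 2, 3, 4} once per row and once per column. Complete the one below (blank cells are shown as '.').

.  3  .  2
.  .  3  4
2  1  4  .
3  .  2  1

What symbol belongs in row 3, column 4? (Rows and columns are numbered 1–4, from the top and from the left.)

3

Cell (r1,c3): row 1 has {2,3}; column 3 has {2,3,4} → 1.
Cell (r2,c1): row 2 has {3,4}; column 1 has {2,3} → 1.
Cell (r2,c2): row 2 has {1,3,4}; column 2 has {1,3} → 2.
Cell (r3,c4): row 3 has {1,2,4}; column 4 has {1,2,4} → 3.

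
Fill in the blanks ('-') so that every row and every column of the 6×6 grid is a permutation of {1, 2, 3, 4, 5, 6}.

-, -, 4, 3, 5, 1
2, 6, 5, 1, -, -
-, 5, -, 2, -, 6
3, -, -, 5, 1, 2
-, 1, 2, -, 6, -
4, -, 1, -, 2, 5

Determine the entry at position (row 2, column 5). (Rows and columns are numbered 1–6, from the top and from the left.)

(r1,c1) = 6
(r1,c2) = 2
(r3,c1) = 1
(r3,c3) = 3
(r3,c5) = 4
(r4,c2) = 4
(r4,c3) = 6
(r5,c1) = 5
(r5,c4) = 4
(r5,c6) = 3
(r6,c2) = 3
(r6,c4) = 6
(r2,c5) = 3

3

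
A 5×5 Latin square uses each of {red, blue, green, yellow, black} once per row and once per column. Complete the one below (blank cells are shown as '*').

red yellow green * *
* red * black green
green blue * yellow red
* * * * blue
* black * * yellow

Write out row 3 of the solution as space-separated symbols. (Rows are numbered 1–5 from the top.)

green blue black yellow red

Cell (r1,c4): row 1 has {red,green,yellow}; column 4 has {yellow,black} → blue.
Cell (r1,c5): row 1 has {red,blue,green,yellow}; column 5 has {red,blue,green,yellow} → black.
Cell (r3,c3): row 3 has {red,blue,green,yellow}; column 3 has {green} → black.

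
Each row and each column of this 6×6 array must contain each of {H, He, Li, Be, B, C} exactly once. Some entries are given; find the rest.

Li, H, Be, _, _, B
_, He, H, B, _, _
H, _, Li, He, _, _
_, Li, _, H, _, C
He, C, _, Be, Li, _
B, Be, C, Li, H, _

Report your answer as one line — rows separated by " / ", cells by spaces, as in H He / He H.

(r1,c4): row 1 has {H,Li,Be,B}; column 4 has {H,He,Li,Be,B}, so it must be C.
(r1,c5): row 1 has {H,Li,Be,B,C}; column 5 has {H,Li}, so it must be He.
(r3,c2): row 3 has {H,He,Li}; column 2 has {H,He,Li,Be,C}, so it must be B.
(r3,c6): row 3 has {H,He,Li,B}; column 6 has {B,C}, so it must be Be.
(r4,c1): row 4 has {H,Li,C}; column 1 has {H,He,Li,B}, so it must be Be.
(r4,c5): row 4 has {H,Li,Be,C}; column 5 has {H,He,Li}, so it must be B.
(r5,c3): row 5 has {He,Li,Be,C}; column 3 has {H,Li,Be,C}, so it must be B.
(r5,c6): row 5 has {He,Li,Be,B,C}; column 6 has {Be,B,C}, so it must be H.
(r6,c6): row 6 has {H,Li,Be,B,C}; column 6 has {H,Be,B,C}, so it must be He.
(r2,c1): row 2 has {H,He,B}; column 1 has {H,He,Li,Be,B}, so it must be C.
(r2,c5): row 2 has {H,He,B,C}; column 5 has {H,He,Li,B}, so it must be Be.
(r2,c6): row 2 has {H,He,Be,B,C}; column 6 has {H,He,Be,B,C}, so it must be Li.
(r3,c5): row 3 has {H,He,Li,Be,B}; column 5 has {H,He,Li,Be,B}, so it must be C.
(r4,c3): row 4 has {H,Li,Be,B,C}; column 3 has {H,Li,Be,B,C}, so it must be He.

Li H Be C He B / C He H B Be Li / H B Li He C Be / Be Li He H B C / He C B Be Li H / B Be C Li H He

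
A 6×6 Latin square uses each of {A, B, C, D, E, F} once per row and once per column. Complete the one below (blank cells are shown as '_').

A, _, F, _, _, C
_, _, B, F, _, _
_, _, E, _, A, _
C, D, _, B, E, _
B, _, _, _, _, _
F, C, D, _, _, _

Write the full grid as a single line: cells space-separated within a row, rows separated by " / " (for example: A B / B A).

A B F E D C / E A B F C D / D F E C A B / C D A B E F / B E C D F A / F C D A B E

(r3,c1) = D
(r3,c4) = C
(r4,c3) = A
(r4,c6) = F
(r5,c3) = C
(r6,c5) = B
(r1,c5) = D
(r2,c1) = E
(r2,c2) = A
(r2,c5) = C
(r2,c6) = D
(r3,c6) = B
(r5,c5) = F
(r1,c4) = E
(r3,c2) = F
(r5,c2) = E
(r5,c6) = A
(r6,c4) = A
(r6,c6) = E
(r1,c2) = B
(r5,c4) = D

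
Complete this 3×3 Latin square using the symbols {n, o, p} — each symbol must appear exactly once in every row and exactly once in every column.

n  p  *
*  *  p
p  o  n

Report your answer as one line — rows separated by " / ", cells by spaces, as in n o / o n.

n p o / o n p / p o n

At row 1, column 3: row 1 has {n,p}; column 3 has {n,p}; that leaves o.
At row 2, column 1: row 2 has {p}; column 1 has {n,p}; that leaves o.
At row 2, column 2: row 2 has {o,p}; column 2 has {o,p}; that leaves n.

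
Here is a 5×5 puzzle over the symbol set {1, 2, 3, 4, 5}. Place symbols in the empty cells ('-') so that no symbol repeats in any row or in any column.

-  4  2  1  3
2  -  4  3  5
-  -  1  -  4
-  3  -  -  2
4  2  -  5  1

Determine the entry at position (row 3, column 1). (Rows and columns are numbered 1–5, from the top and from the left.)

3

Cell (r1,c1): row 1 has {1,2,3,4}; column 1 has {2,4} → 5.
Cell (r2,c2): row 2 has {2,3,4,5}; column 2 has {2,3,4} → 1.
Cell (r3,c1): row 3 has {1,4}; column 1 has {2,4,5} → 3.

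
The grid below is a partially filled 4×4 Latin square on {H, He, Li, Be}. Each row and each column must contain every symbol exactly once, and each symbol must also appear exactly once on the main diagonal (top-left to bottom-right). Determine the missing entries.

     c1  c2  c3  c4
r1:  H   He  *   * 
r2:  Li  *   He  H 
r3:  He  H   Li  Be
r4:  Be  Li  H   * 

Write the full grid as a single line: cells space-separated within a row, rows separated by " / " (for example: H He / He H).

At row 1, column 3: row 1 has {H,He}; column 3 has {H,He,Li}; that leaves Be.
At row 1, column 4: row 1 has {H,He,Be}; column 4 has {H,Be}; that leaves Li.
At row 2, column 2: row 2 has {H,He,Li}; column 2 has {H,He,Li}; the diagonal has {H,Li}; that leaves Be.
At row 4, column 4: row 4 has {H,Li,Be}; column 4 has {H,Li,Be}; the diagonal has {H,Li,Be}; that leaves He.

H He Be Li / Li Be He H / He H Li Be / Be Li H He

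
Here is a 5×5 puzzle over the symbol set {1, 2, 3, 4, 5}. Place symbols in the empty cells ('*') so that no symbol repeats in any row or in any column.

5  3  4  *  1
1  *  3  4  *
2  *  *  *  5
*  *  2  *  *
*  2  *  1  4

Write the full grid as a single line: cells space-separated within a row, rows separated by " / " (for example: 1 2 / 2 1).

(r1,c4) = 2
(r2,c2) = 5
(r2,c5) = 2
(r3,c3) = 1
(r3,c4) = 3
(r4,c4) = 5
(r4,c5) = 3
(r5,c1) = 3
(r5,c3) = 5
(r3,c2) = 4
(r4,c1) = 4
(r4,c2) = 1

5 3 4 2 1 / 1 5 3 4 2 / 2 4 1 3 5 / 4 1 2 5 3 / 3 2 5 1 4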